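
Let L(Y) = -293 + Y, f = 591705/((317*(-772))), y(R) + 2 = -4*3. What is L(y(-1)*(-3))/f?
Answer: 61425724/591705 ≈ 103.81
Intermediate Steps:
y(R) = -14 (y(R) = -2 - 4*3 = -2 - 12 = -14)
f = -591705/244724 (f = 591705/(-244724) = 591705*(-1/244724) = -591705/244724 ≈ -2.4178)
L(y(-1)*(-3))/f = (-293 - 14*(-3))/(-591705/244724) = (-293 + 42)*(-244724/591705) = -251*(-244724/591705) = 61425724/591705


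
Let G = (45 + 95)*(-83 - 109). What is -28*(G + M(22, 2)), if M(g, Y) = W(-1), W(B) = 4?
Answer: 752528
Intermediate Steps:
G = -26880 (G = 140*(-192) = -26880)
M(g, Y) = 4
-28*(G + M(22, 2)) = -28*(-26880 + 4) = -28*(-26876) = 752528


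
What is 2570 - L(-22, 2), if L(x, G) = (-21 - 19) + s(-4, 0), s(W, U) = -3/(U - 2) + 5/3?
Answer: 15641/6 ≈ 2606.8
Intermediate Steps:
s(W, U) = 5/3 - 3/(-2 + U) (s(W, U) = -3/(-2 + U) + 5*(⅓) = -3/(-2 + U) + 5/3 = 5/3 - 3/(-2 + U))
L(x, G) = -221/6 (L(x, G) = (-21 - 19) + (-19 + 5*0)/(3*(-2 + 0)) = -40 + (⅓)*(-19 + 0)/(-2) = -40 + (⅓)*(-½)*(-19) = -40 + 19/6 = -221/6)
2570 - L(-22, 2) = 2570 - 1*(-221/6) = 2570 + 221/6 = 15641/6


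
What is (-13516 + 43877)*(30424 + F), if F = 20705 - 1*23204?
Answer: 847830925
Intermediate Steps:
F = -2499 (F = 20705 - 23204 = -2499)
(-13516 + 43877)*(30424 + F) = (-13516 + 43877)*(30424 - 2499) = 30361*27925 = 847830925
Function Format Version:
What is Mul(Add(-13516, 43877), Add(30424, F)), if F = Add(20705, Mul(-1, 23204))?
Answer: 847830925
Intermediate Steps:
F = -2499 (F = Add(20705, -23204) = -2499)
Mul(Add(-13516, 43877), Add(30424, F)) = Mul(Add(-13516, 43877), Add(30424, -2499)) = Mul(30361, 27925) = 847830925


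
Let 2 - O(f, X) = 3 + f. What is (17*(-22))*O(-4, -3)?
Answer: -1122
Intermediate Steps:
O(f, X) = -1 - f (O(f, X) = 2 - (3 + f) = 2 + (-3 - f) = -1 - f)
(17*(-22))*O(-4, -3) = (17*(-22))*(-1 - 1*(-4)) = -374*(-1 + 4) = -374*3 = -1122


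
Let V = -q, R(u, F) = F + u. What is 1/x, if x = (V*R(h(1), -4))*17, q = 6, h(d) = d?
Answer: 1/306 ≈ 0.0032680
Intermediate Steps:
V = -6 (V = -1*6 = -6)
x = 306 (x = -6*(-4 + 1)*17 = -6*(-3)*17 = 18*17 = 306)
1/x = 1/306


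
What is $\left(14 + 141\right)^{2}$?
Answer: $24025$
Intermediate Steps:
$\left(14 + 141\right)^{2} = 155^{2} = 24025$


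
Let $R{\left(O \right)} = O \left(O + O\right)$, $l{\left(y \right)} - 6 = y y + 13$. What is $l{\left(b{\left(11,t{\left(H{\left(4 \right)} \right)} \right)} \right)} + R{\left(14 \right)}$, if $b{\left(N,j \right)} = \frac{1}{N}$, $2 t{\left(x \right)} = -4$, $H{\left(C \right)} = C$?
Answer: $\frac{49732}{121} \approx 411.01$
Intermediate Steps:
$t{\left(x \right)} = -2$ ($t{\left(x \right)} = \frac{1}{2} \left(-4\right) = -2$)
$l{\left(y \right)} = 19 + y^{2}$ ($l{\left(y \right)} = 6 + \left(y y + 13\right) = 6 + \left(y^{2} + 13\right) = 6 + \left(13 + y^{2}\right) = 19 + y^{2}$)
$R{\left(O \right)} = 2 O^{2}$ ($R{\left(O \right)} = O 2 O = 2 O^{2}$)
$l{\left(b{\left(11,t{\left(H{\left(4 \right)} \right)} \right)} \right)} + R{\left(14 \right)} = \left(19 + \left(\frac{1}{11}\right)^{2}\right) + 2 \cdot 14^{2} = \left(19 + \left(\frac{1}{11}\right)^{2}\right) + 2 \cdot 196 = \left(19 + \frac{1}{121}\right) + 392 = \frac{2300}{121} + 392 = \frac{49732}{121}$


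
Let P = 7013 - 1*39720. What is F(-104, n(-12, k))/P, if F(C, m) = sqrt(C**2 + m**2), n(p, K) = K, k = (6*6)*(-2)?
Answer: -40*sqrt(10)/32707 ≈ -0.0038674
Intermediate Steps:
k = -72 (k = 36*(-2) = -72)
P = -32707 (P = 7013 - 39720 = -32707)
F(-104, n(-12, k))/P = sqrt((-104)**2 + (-72)**2)/(-32707) = sqrt(10816 + 5184)*(-1/32707) = sqrt(16000)*(-1/32707) = (40*sqrt(10))*(-1/32707) = -40*sqrt(10)/32707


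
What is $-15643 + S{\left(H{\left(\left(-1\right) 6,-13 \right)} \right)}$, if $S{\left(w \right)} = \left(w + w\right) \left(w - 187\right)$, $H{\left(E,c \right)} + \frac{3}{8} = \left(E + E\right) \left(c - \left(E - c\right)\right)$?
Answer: $\frac{306481}{32} \approx 9577.5$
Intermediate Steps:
$H{\left(E,c \right)} = - \frac{3}{8} + 2 E \left(- E + 2 c\right)$ ($H{\left(E,c \right)} = - \frac{3}{8} + \left(E + E\right) \left(c - \left(E - c\right)\right) = - \frac{3}{8} + 2 E \left(- E + 2 c\right)$)
$S{\left(w \right)} = 2 w \left(-187 + w\right)$
$-15643 + S{\left(H{\left(\left(-1\right) 6,-13 \right)} \right)} = -15643 + 2 \left(- \frac{3}{8} - 2 \left(\left(-1\right) 6\right)^{2} + 4 \left(\left(-1\right) 6\right) \left(-13\right)\right) \left(-187 - \left(\frac{3}{8} + 72 - 4 \left(\left(-1\right) 6\right) \left(-13\right)\right)\right) = -15643 + 2 \left(- \frac{3}{8} - 2 \left(-6\right)^{2} + 4 \left(-6\right) \left(-13\right)\right) \left(-187 - \left(\frac{3}{8} - 312 + 72\right)\right) = -15643 + 2 \left(- \frac{3}{8} - 72 + 312\right) \left(-187 - - \frac{1917}{8}\right) = -15643 + 2 \cdot \frac{1917}{8} \left(-187 + \frac{1917}{8}\right) = -15643 + 2 \cdot \frac{1917}{8} \cdot \frac{421}{8} = -15643 + \frac{807057}{32} = \frac{306481}{32}$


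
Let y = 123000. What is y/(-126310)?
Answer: -12300/12631 ≈ -0.97379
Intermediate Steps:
y/(-126310) = 123000/(-126310) = 123000*(-1/126310) = -12300/12631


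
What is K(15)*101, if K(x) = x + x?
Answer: 3030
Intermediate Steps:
K(x) = 2*x
K(15)*101 = (2*15)*101 = 30*101 = 3030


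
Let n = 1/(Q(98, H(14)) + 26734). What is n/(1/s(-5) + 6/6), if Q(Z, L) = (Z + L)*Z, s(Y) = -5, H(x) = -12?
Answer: 5/140648 ≈ 3.5550e-5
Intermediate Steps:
Q(Z, L) = Z*(L + Z) (Q(Z, L) = (L + Z)*Z = Z*(L + Z))
n = 1/35162 (n = 1/(98*(-12 + 98) + 26734) = 1/(98*86 + 26734) = 1/(8428 + 26734) = 1/35162 ≈ 2.8440e-5)
n/(1/s(-5) + 6/6) = 1/(35162*(1/(-5) + 6/6)) = 1/(35162*(1*(-⅕) + 6*(⅙))) = 1/(35162*(-⅕ + 1)) = 1/(35162*(⅘)) = (1/35162)*(5/4) = 5/140648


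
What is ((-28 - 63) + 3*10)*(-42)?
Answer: 2562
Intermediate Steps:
((-28 - 63) + 3*10)*(-42) = (-91 + 30)*(-42) = -61*(-42) = 2562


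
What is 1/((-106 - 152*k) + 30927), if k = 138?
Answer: 1/9845 ≈ 0.00010157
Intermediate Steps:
1/((-106 - 152*k) + 30927) = 1/((-106 - 152*138) + 30927) = 1/((-106 - 20976) + 30927) = 1/(-21082 + 30927) = 1/9845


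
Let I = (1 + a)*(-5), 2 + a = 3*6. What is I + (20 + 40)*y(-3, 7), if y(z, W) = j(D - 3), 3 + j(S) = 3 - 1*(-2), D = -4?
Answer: 35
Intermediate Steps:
j(S) = 2 (j(S) = -3 + (3 - 1*(-2)) = -3 + (3 + 2) = -3 + 5 = 2)
a = 16 (a = -2 + 3*6 = -2 + 18 = 16)
y(z, W) = 2
I = -85 (I = (1 + 16)*(-5) = 17*(-5) = -85)
I + (20 + 40)*y(-3, 7) = -85 + (20 + 40)*2 = -85 + 60*2 = -85 + 120 = 35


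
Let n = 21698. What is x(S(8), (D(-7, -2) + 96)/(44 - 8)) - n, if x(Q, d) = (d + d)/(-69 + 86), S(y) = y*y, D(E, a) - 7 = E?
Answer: -1106582/51 ≈ -21698.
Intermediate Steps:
D(E, a) = 7 + E
S(y) = y**2
x(Q, d) = 2*d/17 (x(Q, d) = (2*d)/17 = (2*d)*(1/17) = 2*d/17)
x(S(8), (D(-7, -2) + 96)/(44 - 8)) - n = 2*(((7 - 7) + 96)/(44 - 8))/17 - 1*21698 = 2*((0 + 96)/36)/17 - 21698 = 2*(96*(1/36))/17 - 21698 = (2/17)*(8/3) - 21698 = 16/51 - 21698 = -1106582/51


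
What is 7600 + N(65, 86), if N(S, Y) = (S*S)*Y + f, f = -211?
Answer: 370739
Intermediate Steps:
N(S, Y) = -211 + Y*S² (N(S, Y) = (S*S)*Y - 211 = S²*Y - 211 = Y*S² - 211 = -211 + Y*S²)
7600 + N(65, 86) = 7600 + (-211 + 86*65²) = 7600 + (-211 + 86*4225) = 7600 + (-211 + 363350) = 7600 + 363139 = 370739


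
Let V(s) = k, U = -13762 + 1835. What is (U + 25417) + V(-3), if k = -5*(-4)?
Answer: 13510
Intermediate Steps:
U = -11927
k = 20
V(s) = 20
(U + 25417) + V(-3) = (-11927 + 25417) + 20 = 13490 + 20 = 13510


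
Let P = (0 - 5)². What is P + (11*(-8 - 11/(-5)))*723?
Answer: -230512/5 ≈ -46102.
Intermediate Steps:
P = 25 (P = (-5)² = 25)
P + (11*(-8 - 11/(-5)))*723 = 25 + (11*(-8 - 11/(-5)))*723 = 25 + (11*(-8 - 11*(-⅕)))*723 = 25 + (11*(-8 + 11/5))*723 = 25 + (11*(-29/5))*723 = 25 - 319/5*723 = 25 - 230637/5 = -230512/5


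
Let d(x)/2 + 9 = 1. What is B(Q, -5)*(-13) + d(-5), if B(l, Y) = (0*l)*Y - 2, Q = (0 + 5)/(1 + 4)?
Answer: 10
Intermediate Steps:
Q = 1 (Q = 5/5 = 5*(⅕) = 1)
d(x) = -16 (d(x) = -18 + 2*1 = -18 + 2 = -16)
B(l, Y) = -2 (B(l, Y) = 0*Y - 2 = 0 - 2 = -2)
B(Q, -5)*(-13) + d(-5) = -2*(-13) - 16 = 26 - 16 = 10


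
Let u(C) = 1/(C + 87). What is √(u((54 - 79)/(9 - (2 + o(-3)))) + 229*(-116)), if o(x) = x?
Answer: I*√4489314/13 ≈ 162.98*I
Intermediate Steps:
u(C) = 1/(87 + C)
√(u((54 - 79)/(9 - (2 + o(-3)))) + 229*(-116)) = √(1/(87 + (54 - 79)/(9 - (2 - 3))) + 229*(-116)) = √(1/(87 - 25/(9 - 1*(-1))) - 26564) = √(1/(87 - 25/(9 + 1)) - 26564) = √(1/(87 - 25/10) - 26564) = √(1/(87 - 25*⅒) - 26564) = √(1/(87 - 5/2) - 26564) = √(1/(169/2) - 26564) = √(2/169 - 26564) = √(-4489314/169) = I*√4489314/13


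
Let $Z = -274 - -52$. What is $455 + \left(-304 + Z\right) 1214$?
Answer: $-638109$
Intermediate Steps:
$Z = -222$ ($Z = -274 + 52 = -222$)
$455 + \left(-304 + Z\right) 1214 = 455 + \left(-304 - 222\right) 1214 = 455 - 638564 = -638109$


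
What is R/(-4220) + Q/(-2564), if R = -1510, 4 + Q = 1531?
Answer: -128615/541004 ≈ -0.23773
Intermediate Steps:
Q = 1527 (Q = -4 + 1531 = 1527)
R/(-4220) + Q/(-2564) = -1510/(-4220) + 1527/(-2564) = -1510*(-1/4220) + 1527*(-1/2564) = 151/422 - 1527/2564 = -128615/541004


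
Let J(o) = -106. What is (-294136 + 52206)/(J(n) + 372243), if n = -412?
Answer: -241930/372137 ≈ -0.65011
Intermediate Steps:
(-294136 + 52206)/(J(n) + 372243) = (-294136 + 52206)/(-106 + 372243) = -241930/372137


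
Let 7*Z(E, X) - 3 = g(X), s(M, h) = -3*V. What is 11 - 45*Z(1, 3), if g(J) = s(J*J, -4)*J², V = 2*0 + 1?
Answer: 1157/7 ≈ 165.29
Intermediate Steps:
V = 1 (V = 0 + 1 = 1)
s(M, h) = -3 (s(M, h) = -3*1 = -3)
g(J) = -3*J²
Z(E, X) = 3/7 - 3*X²/7 (Z(E, X) = 3/7 + (-3*X²)/7 = 3/7 - 3*X²/7)
11 - 45*Z(1, 3) = 11 - 45*(3/7 - 3/7*3²) = 11 - 45*(3/7 - 3/7*9) = 11 - 45*(3/7 - 27/7) = 11 - 45*(-24/7) = 11 + 1080/7 = 1157/7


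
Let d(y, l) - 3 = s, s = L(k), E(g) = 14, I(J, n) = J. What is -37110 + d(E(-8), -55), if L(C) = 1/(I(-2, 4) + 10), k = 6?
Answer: -296855/8 ≈ -37107.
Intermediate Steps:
L(C) = ⅛ (L(C) = 1/(-2 + 10) = 1/8 = ⅛)
s = ⅛ ≈ 0.12500
d(y, l) = 25/8 (d(y, l) = 3 + ⅛ = 25/8)
-37110 + d(E(-8), -55) = -37110 + 25/8 = -296855/8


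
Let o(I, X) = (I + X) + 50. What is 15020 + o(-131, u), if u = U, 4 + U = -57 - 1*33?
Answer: 14845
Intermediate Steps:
U = -94 (U = -4 + (-57 - 1*33) = -4 + (-57 - 33) = -4 - 90 = -94)
u = -94
o(I, X) = 50 + I + X
15020 + o(-131, u) = 15020 + (50 - 131 - 94) = 15020 - 175 = 14845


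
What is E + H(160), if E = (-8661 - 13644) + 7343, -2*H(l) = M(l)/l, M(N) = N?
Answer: -29925/2 ≈ -14963.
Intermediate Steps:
H(l) = -1/2 (H(l) = -l/(2*l) = -1/2*1 = -1/2)
E = -14962 (E = -22305 + 7343 = -14962)
E + H(160) = -14962 - 1/2 = -29925/2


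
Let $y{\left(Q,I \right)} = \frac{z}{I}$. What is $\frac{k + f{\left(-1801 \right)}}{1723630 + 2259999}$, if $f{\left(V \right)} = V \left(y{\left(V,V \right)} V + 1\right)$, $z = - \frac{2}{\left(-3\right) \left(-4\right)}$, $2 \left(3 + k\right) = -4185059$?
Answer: $- \frac{6282100}{11950887} \approx -0.52566$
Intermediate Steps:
$k = - \frac{4185065}{2}$ ($k = -3 + \frac{1}{2} \left(-4185059\right) = -3 - \frac{4185059}{2} = - \frac{4185065}{2} \approx -2.0925 \cdot 10^{6}$)
$z = - \frac{1}{6}$ ($z = - \frac{2}{12} = \left(-2\right) \frac{1}{12} = - \frac{1}{6} \approx -0.16667$)
$y{\left(Q,I \right)} = - \frac{1}{6 I}$
$f{\left(V \right)} = \frac{5 V}{6}$ ($f{\left(V \right)} = V \left(- \frac{1}{6 V} V + 1\right) = V \left(- \frac{1}{6} + 1\right) = V \frac{5}{6} = \frac{5 V}{6}$)
$\frac{k + f{\left(-1801 \right)}}{1723630 + 2259999} = \frac{- \frac{4185065}{2} + \frac{5}{6} \left(-1801\right)}{1723630 + 2259999} = \frac{- \frac{4185065}{2} - \frac{9005}{6}}{3983629} = \left(- \frac{6282100}{3}\right) \frac{1}{3983629} = - \frac{6282100}{11950887}$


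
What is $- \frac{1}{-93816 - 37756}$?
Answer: $\frac{1}{131572} \approx 7.6004 \cdot 10^{-6}$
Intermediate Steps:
$- \frac{1}{-93816 - 37756} = - \frac{1}{-131572} = \left(-1\right) \left(- \frac{1}{131572}\right) = \frac{1}{131572}$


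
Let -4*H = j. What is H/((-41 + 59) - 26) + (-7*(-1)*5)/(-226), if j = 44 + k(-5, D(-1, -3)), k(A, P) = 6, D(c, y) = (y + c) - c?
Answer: 2545/1808 ≈ 1.4076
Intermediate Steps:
D(c, y) = y (D(c, y) = (c + y) - c = y)
j = 50 (j = 44 + 6 = 50)
H = -25/2 (H = -¼*50 = -25/2 ≈ -12.500)
H/((-41 + 59) - 26) + (-7*(-1)*5)/(-226) = -25/(2*((-41 + 59) - 26)) + (-7*(-1)*5)/(-226) = -25/(2*(18 - 26)) + (7*5)*(-1/226) = -25/2/(-8) + 35*(-1/226) = -25/2*(-⅛) - 35/226 = 25/16 - 35/226 = 2545/1808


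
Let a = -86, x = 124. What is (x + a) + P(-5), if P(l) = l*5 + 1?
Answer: 14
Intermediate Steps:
P(l) = 1 + 5*l (P(l) = 5*l + 1 = 1 + 5*l)
(x + a) + P(-5) = (124 - 86) + (1 + 5*(-5)) = 38 + (1 - 25) = 38 - 24 = 14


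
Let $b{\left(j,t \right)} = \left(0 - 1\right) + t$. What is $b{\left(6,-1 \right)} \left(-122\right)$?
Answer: $244$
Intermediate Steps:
$b{\left(j,t \right)} = -1 + t$
$b{\left(6,-1 \right)} \left(-122\right) = \left(-1 - 1\right) \left(-122\right) = \left(-2\right) \left(-122\right) = 244$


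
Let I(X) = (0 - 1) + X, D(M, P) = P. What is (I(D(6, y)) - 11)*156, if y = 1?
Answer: -1716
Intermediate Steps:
I(X) = -1 + X
(I(D(6, y)) - 11)*156 = ((-1 + 1) - 11)*156 = (0 - 11)*156 = -11*156 = -1716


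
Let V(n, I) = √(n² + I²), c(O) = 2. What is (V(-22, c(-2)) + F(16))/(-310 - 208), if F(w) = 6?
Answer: -3/259 - √122/259 ≈ -0.054229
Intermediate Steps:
V(n, I) = √(I² + n²)
(V(-22, c(-2)) + F(16))/(-310 - 208) = (√(2² + (-22)²) + 6)/(-310 - 208) = (√(4 + 484) + 6)/(-518) = (√488 + 6)*(-1/518) = (2*√122 + 6)*(-1/518) = (6 + 2*√122)*(-1/518) = -3/259 - √122/259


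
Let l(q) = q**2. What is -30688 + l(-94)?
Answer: -21852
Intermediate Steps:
-30688 + l(-94) = -30688 + (-94)**2 = -30688 + 8836 = -21852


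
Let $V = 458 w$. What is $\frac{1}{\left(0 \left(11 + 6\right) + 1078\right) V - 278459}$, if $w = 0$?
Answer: $- \frac{1}{278459} \approx -3.5912 \cdot 10^{-6}$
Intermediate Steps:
$V = 0$ ($V = 458 \cdot 0 = 0$)
$\frac{1}{\left(0 \left(11 + 6\right) + 1078\right) V - 278459} = \frac{1}{\left(0 \left(11 + 6\right) + 1078\right) 0 - 278459} = \frac{1}{\left(0 \cdot 17 + 1078\right) 0 - 278459} = \frac{1}{\left(0 + 1078\right) 0 - 278459} = \frac{1}{1078 \cdot 0 - 278459} = \frac{1}{0 - 278459} = \frac{1}{-278459} = - \frac{1}{278459}$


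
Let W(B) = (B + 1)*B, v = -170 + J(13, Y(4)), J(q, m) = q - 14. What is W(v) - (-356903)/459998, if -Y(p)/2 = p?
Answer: 461120647/15862 ≈ 29071.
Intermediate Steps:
Y(p) = -2*p
J(q, m) = -14 + q
v = -171 (v = -170 + (-14 + 13) = -170 - 1 = -171)
W(B) = B*(1 + B) (W(B) = (1 + B)*B = B*(1 + B))
W(v) - (-356903)/459998 = -171*(1 - 171) - (-356903)/459998 = -171*(-170) - (-356903)/459998 = 29070 - 1*(-12307/15862) = 29070 + 12307/15862 = 461120647/15862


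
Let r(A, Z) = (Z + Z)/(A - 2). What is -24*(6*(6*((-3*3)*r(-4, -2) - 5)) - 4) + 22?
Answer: 9622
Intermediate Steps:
r(A, Z) = 2*Z/(-2 + A) (r(A, Z) = (2*Z)/(-2 + A) = 2*Z/(-2 + A))
-24*(6*(6*((-3*3)*r(-4, -2) - 5)) - 4) + 22 = -24*(6*(6*((-3*3)*(2*(-2)/(-2 - 4)) - 5)) - 4) + 22 = -24*(6*(6*(-18*(-2)/(-6) - 5)) - 4) + 22 = -24*(6*(6*(-18*(-2)*(-1)/6 - 5)) - 4) + 22 = -24*(6*(6*(-9*⅔ - 5)) - 4) + 22 = -24*(6*(6*(-6 - 5)) - 4) + 22 = -24*(6*(6*(-11)) - 4) + 22 = -24*(6*(-66) - 4) + 22 = -24*(-396 - 4) + 22 = -24*(-400) + 22 = 9600 + 22 = 9622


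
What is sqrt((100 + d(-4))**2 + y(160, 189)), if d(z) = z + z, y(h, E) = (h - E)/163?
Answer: sqrt(224875289)/163 ≈ 91.999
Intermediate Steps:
y(h, E) = -E/163 + h/163 (y(h, E) = (h - E)*(1/163) = -E/163 + h/163)
d(z) = 2*z
sqrt((100 + d(-4))**2 + y(160, 189)) = sqrt((100 + 2*(-4))**2 + (-1/163*189 + (1/163)*160)) = sqrt((100 - 8)**2 + (-189/163 + 160/163)) = sqrt(92**2 - 29/163) = sqrt(8464 - 29/163) = sqrt(1379603/163) = sqrt(224875289)/163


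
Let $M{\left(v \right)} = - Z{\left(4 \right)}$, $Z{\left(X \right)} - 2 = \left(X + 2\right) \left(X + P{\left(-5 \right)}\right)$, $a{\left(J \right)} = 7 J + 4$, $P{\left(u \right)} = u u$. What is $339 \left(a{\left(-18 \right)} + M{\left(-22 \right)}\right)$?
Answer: $-101022$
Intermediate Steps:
$P{\left(u \right)} = u^{2}$
$a{\left(J \right)} = 4 + 7 J$
$Z{\left(X \right)} = 2 + \left(2 + X\right) \left(25 + X\right)$ ($Z{\left(X \right)} = 2 + \left(X + 2\right) \left(X + \left(-5\right)^{2}\right) = 2 + \left(2 + X\right) \left(X + 25\right) = 2 + \left(2 + X\right) \left(25 + X\right)$)
$M{\left(v \right)} = -176$ ($M{\left(v \right)} = - (52 + 4^{2} + 27 \cdot 4) = - (52 + 16 + 108) = \left(-1\right) 176 = -176$)
$339 \left(a{\left(-18 \right)} + M{\left(-22 \right)}\right) = 339 \left(\left(4 + 7 \left(-18\right)\right) - 176\right) = 339 \left(\left(4 - 126\right) - 176\right) = 339 \left(-122 - 176\right) = 339 \left(-298\right) = -101022$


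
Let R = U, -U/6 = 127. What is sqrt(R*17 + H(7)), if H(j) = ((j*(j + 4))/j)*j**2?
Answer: I*sqrt(12415) ≈ 111.42*I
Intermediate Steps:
U = -762 (U = -6*127 = -762)
R = -762
H(j) = j**2*(4 + j) (H(j) = ((j*(4 + j))/j)*j**2 = (4 + j)*j**2 = j**2*(4 + j))
sqrt(R*17 + H(7)) = sqrt(-762*17 + 7**2*(4 + 7)) = sqrt(-12954 + 49*11) = sqrt(-12954 + 539) = sqrt(-12415) = I*sqrt(12415)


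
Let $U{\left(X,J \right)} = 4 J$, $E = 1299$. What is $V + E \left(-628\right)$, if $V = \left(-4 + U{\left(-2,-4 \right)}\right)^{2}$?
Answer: $-815372$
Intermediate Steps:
$V = 400$ ($V = \left(-4 + 4 \left(-4\right)\right)^{2} = \left(-4 - 16\right)^{2} = \left(-20\right)^{2} = 400$)
$V + E \left(-628\right) = 400 + 1299 \left(-628\right) = 400 - 815772 = -815372$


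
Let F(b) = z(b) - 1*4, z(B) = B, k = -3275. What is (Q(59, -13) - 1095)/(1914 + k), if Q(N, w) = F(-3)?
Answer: 1102/1361 ≈ 0.80970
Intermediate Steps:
F(b) = -4 + b (F(b) = b - 1*4 = b - 4 = -4 + b)
Q(N, w) = -7 (Q(N, w) = -4 - 3 = -7)
(Q(59, -13) - 1095)/(1914 + k) = (-7 - 1095)/(1914 - 3275) = -1102/(-1361) = -1102*(-1/1361) = 1102/1361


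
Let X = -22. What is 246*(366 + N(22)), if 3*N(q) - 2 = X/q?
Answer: 90118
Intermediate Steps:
N(q) = ⅔ - 22/(3*q) (N(q) = ⅔ + (-22/q)/3 = ⅔ - 22/(3*q))
246*(366 + N(22)) = 246*(366 + (⅔)*(-11 + 22)/22) = 246*(366 + (⅔)*(1/22)*11) = 246*(366 + ⅓) = 246*(1099/3) = 90118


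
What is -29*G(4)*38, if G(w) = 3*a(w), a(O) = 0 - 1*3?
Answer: 9918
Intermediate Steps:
a(O) = -3 (a(O) = 0 - 3 = -3)
G(w) = -9 (G(w) = 3*(-3) = -9)
-29*G(4)*38 = -29*(-9)*38 = 261*38 = 9918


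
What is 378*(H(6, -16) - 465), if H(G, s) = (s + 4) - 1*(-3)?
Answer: -179172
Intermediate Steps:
H(G, s) = 7 + s (H(G, s) = (4 + s) + 3 = 7 + s)
378*(H(6, -16) - 465) = 378*((7 - 16) - 465) = 378*(-9 - 465) = 378*(-474) = -179172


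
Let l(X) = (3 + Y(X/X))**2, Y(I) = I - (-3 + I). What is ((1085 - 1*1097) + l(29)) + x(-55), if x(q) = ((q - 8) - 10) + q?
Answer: -104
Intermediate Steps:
Y(I) = 3 (Y(I) = I + (3 - I) = 3)
l(X) = 36 (l(X) = (3 + 3)**2 = 6**2 = 36)
x(q) = -18 + 2*q (x(q) = ((-8 + q) - 10) + q = (-18 + q) + q = -18 + 2*q)
((1085 - 1*1097) + l(29)) + x(-55) = ((1085 - 1*1097) + 36) + (-18 + 2*(-55)) = ((1085 - 1097) + 36) + (-18 - 110) = (-12 + 36) - 128 = 24 - 128 = -104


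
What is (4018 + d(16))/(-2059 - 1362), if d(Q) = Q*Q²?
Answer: -8114/3421 ≈ -2.3718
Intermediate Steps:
d(Q) = Q³
(4018 + d(16))/(-2059 - 1362) = (4018 + 16³)/(-2059 - 1362) = (4018 + 4096)/(-3421) = 8114*(-1/3421) = -8114/3421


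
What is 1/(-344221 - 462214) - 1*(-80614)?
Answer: 65009951089/806435 ≈ 80614.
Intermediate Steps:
1/(-344221 - 462214) - 1*(-80614) = 1/(-806435) + 80614 = -1/806435 + 80614 = 65009951089/806435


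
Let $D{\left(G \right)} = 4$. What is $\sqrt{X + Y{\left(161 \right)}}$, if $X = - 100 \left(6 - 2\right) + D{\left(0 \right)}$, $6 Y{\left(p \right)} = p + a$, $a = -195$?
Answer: $\frac{i \sqrt{3615}}{3} \approx 20.042 i$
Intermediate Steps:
$Y{\left(p \right)} = - \frac{65}{2} + \frac{p}{6}$ ($Y{\left(p \right)} = \frac{p - 195}{6} = \frac{-195 + p}{6} = - \frac{65}{2} + \frac{p}{6}$)
$X = -396$ ($X = - 100 \left(6 - 2\right) + 4 = \left(-100\right) 4 + 4 = -400 + 4 = -396$)
$\sqrt{X + Y{\left(161 \right)}} = \sqrt{-396 + \left(- \frac{65}{2} + \frac{1}{6} \cdot 161\right)} = \sqrt{-396 + \left(- \frac{65}{2} + \frac{161}{6}\right)} = \sqrt{-396 - \frac{17}{3}} = \sqrt{- \frac{1205}{3}} = \frac{i \sqrt{3615}}{3}$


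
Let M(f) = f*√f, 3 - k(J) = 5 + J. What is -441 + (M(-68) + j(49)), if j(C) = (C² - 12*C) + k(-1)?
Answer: 1371 - 136*I*√17 ≈ 1371.0 - 560.74*I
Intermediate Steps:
k(J) = -2 - J (k(J) = 3 - (5 + J) = 3 + (-5 - J) = -2 - J)
M(f) = f^(3/2)
j(C) = -1 + C² - 12*C (j(C) = (C² - 12*C) + (-2 - 1*(-1)) = (C² - 12*C) + (-2 + 1) = (C² - 12*C) - 1 = -1 + C² - 12*C)
-441 + (M(-68) + j(49)) = -441 + ((-68)^(3/2) + (-1 + 49² - 12*49)) = -441 + (-136*I*√17 + (-1 + 2401 - 588)) = -441 + (-136*I*√17 + 1812) = -441 + (1812 - 136*I*√17) = 1371 - 136*I*√17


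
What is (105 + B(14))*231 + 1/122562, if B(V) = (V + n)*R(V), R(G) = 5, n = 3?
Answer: 5379246181/122562 ≈ 43890.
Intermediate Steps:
B(V) = 15 + 5*V (B(V) = (V + 3)*5 = (3 + V)*5 = 15 + 5*V)
(105 + B(14))*231 + 1/122562 = (105 + (15 + 5*14))*231 + 1/122562 = (105 + (15 + 70))*231 + 1/122562 = (105 + 85)*231 + 1/122562 = 190*231 + 1/122562 = 43890 + 1/122562 = 5379246181/122562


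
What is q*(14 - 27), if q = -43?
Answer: 559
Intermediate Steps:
q*(14 - 27) = -43*(14 - 27) = -43*(-13) = 559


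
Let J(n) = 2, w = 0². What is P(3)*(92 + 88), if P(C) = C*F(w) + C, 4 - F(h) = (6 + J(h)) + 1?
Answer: -2160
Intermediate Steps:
w = 0
F(h) = -5 (F(h) = 4 - ((6 + 2) + 1) = 4 - (8 + 1) = 4 - 1*9 = 4 - 9 = -5)
P(C) = -4*C (P(C) = C*(-5) + C = -5*C + C = -4*C)
P(3)*(92 + 88) = (-4*3)*(92 + 88) = -12*180 = -2160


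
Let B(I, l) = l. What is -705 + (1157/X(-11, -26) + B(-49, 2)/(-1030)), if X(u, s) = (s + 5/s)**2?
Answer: -167977690856/238836915 ≈ -703.32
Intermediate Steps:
-705 + (1157/X(-11, -26) + B(-49, 2)/(-1030)) = -705 + (1157/(((5 + (-26)**2)**2/(-26)**2)) + 2/(-1030)) = -705 + (1157/(((5 + 676)**2/676)) + 2*(-1/1030)) = -705 + (1157/(((1/676)*681**2)) - 1/515) = -705 + (1157/(((1/676)*463761)) - 1/515) = -705 + (1157/(463761/676) - 1/515) = -705 + (1157*(676/463761) - 1/515) = -705 + (782132/463761 - 1/515) = -705 + 402334219/238836915 = -167977690856/238836915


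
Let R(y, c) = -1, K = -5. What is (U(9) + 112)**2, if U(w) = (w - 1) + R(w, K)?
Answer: 14161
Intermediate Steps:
U(w) = -2 + w (U(w) = (w - 1) - 1 = (-1 + w) - 1 = -2 + w)
(U(9) + 112)**2 = ((-2 + 9) + 112)**2 = (7 + 112)**2 = 119**2 = 14161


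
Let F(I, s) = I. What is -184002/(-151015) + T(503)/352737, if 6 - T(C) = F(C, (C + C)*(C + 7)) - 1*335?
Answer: 7208872116/5918730895 ≈ 1.2180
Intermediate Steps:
T(C) = 341 - C (T(C) = 6 - (C - 1*335) = 6 - (C - 335) = 6 - (-335 + C) = 6 + (335 - C) = 341 - C)
-184002/(-151015) + T(503)/352737 = -184002/(-151015) + (341 - 1*503)/352737 = -184002*(-1/151015) + (341 - 503)*(1/352737) = 184002/151015 - 162*1/352737 = 184002/151015 - 18/39193 = 7208872116/5918730895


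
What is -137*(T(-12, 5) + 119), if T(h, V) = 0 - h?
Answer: -17947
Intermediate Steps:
T(h, V) = -h
-137*(T(-12, 5) + 119) = -137*(-1*(-12) + 119) = -137*(12 + 119) = -137*131 = -17947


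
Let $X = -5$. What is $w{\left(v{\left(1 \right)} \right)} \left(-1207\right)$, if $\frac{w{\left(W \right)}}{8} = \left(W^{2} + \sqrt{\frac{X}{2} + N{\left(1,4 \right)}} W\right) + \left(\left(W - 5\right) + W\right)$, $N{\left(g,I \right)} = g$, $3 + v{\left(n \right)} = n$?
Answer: $48280 + 9656 i \sqrt{6} \approx 48280.0 + 23652.0 i$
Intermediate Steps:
$v{\left(n \right)} = -3 + n$
$w{\left(W \right)} = -40 + 8 W^{2} + 16 W + 4 i W \sqrt{6}$ ($w{\left(W \right)} = 8 \left(\left(W^{2} + \sqrt{- \frac{5}{2} + 1} W\right) + \left(\left(W - 5\right) + W\right)\right) = 8 \left(\left(W^{2} + \sqrt{\left(-5\right) \frac{1}{2} + 1} W\right) + \left(\left(-5 + W\right) + W\right)\right) = 8 \left(\left(W^{2} + \sqrt{- \frac{5}{2} + 1} W\right) + \left(-5 + 2 W\right)\right) = 8 \left(\left(W^{2} + \sqrt{- \frac{3}{2}} W\right) + \left(-5 + 2 W\right)\right) = 8 \left(\left(W^{2} + \frac{i \sqrt{6}}{2} W\right) + \left(-5 + 2 W\right)\right) = 8 \left(\left(W^{2} + \frac{i W \sqrt{6}}{2}\right) + \left(-5 + 2 W\right)\right) = 8 \left(-5 + W^{2} + 2 W + \frac{i W \sqrt{6}}{2}\right) = -40 + 8 W^{2} + 16 W + 4 i W \sqrt{6}$)
$w{\left(v{\left(1 \right)} \right)} \left(-1207\right) = \left(-40 + 8 \left(-3 + 1\right)^{2} + 16 \left(-3 + 1\right) + 4 i \left(-3 + 1\right) \sqrt{6}\right) \left(-1207\right) = \left(-40 + 8 \left(-2\right)^{2} + 16 \left(-2\right) + 4 i \left(-2\right) \sqrt{6}\right) \left(-1207\right) = \left(-40 + 8 \cdot 4 - 32 - 8 i \sqrt{6}\right) \left(-1207\right) = \left(-40 + 32 - 32 - 8 i \sqrt{6}\right) \left(-1207\right) = \left(-40 - 8 i \sqrt{6}\right) \left(-1207\right) = 48280 + 9656 i \sqrt{6}$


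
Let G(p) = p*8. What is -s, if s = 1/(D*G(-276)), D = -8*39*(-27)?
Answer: 1/18600192 ≈ 5.3763e-8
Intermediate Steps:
G(p) = 8*p
D = 8424 (D = -312*(-27) = 8424)
s = -1/18600192 (s = 1/(8424*((8*(-276)))) = (1/8424)/(-2208) = (1/8424)*(-1/2208) = -1/18600192 ≈ -5.3763e-8)
-s = -1*(-1/18600192) = 1/18600192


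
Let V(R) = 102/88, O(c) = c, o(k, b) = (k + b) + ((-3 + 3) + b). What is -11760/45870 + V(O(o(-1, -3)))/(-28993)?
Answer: -45468113/177321188 ≈ -0.25642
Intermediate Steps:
o(k, b) = k + 2*b (o(k, b) = (b + k) + (0 + b) = (b + k) + b = k + 2*b)
V(R) = 51/44 (V(R) = 102*(1/88) = 51/44)
-11760/45870 + V(O(o(-1, -3)))/(-28993) = -11760/45870 + (51/44)/(-28993) = -11760*1/45870 + (51/44)*(-1/28993) = -392/1529 - 51/1275692 = -45468113/177321188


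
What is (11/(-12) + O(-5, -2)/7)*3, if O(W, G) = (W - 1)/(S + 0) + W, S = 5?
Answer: -757/140 ≈ -5.4071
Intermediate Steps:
O(W, G) = -⅕ + 6*W/5 (O(W, G) = (W - 1)/(5 + 0) + W = (-1 + W)/5 + W = (-1 + W)*(⅕) + W = (-⅕ + W/5) + W = -⅕ + 6*W/5)
(11/(-12) + O(-5, -2)/7)*3 = (11/(-12) + (-⅕ + (6/5)*(-5))/7)*3 = (11*(-1/12) + (-⅕ - 6)*(⅐))*3 = (-11/12 - 31/5*⅐)*3 = (-11/12 - 31/35)*3 = -757/420*3 = -757/140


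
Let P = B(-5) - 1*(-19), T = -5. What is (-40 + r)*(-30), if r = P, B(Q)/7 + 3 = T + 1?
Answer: 2100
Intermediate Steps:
B(Q) = -49 (B(Q) = -21 + 7*(-5 + 1) = -21 + 7*(-4) = -21 - 28 = -49)
P = -30 (P = -49 - 1*(-19) = -49 + 19 = -30)
r = -30
(-40 + r)*(-30) = (-40 - 30)*(-30) = -70*(-30) = 2100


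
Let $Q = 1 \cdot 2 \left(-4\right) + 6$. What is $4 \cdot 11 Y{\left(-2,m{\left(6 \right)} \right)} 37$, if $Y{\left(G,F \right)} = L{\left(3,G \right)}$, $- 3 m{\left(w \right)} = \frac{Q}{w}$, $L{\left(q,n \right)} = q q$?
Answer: $14652$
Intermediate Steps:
$L{\left(q,n \right)} = q^{2}$
$Q = -2$ ($Q = 2 \left(-4\right) + 6 = -8 + 6 = -2$)
$m{\left(w \right)} = \frac{2}{3 w}$ ($m{\left(w \right)} = - \frac{\left(-2\right) \frac{1}{w}}{3} = \frac{2}{3 w}$)
$Y{\left(G,F \right)} = 9$ ($Y{\left(G,F \right)} = 3^{2} = 9$)
$4 \cdot 11 Y{\left(-2,m{\left(6 \right)} \right)} 37 = 4 \cdot 11 \cdot 9 \cdot 37 = 44 \cdot 9 \cdot 37 = 396 \cdot 37 = 14652$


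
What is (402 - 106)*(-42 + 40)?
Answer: -592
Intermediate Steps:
(402 - 106)*(-42 + 40) = 296*(-2) = -592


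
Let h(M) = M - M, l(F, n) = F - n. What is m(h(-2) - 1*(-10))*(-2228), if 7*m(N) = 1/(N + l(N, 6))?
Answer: -1114/49 ≈ -22.735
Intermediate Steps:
h(M) = 0
m(N) = 1/(7*(-6 + 2*N)) (m(N) = 1/(7*(N + (N - 1*6))) = 1/(7*(N + (N - 6))) = 1/(7*(N + (-6 + N))) = 1/(7*(-6 + 2*N)))
m(h(-2) - 1*(-10))*(-2228) = (1/(14*(-3 + (0 - 1*(-10)))))*(-2228) = (1/(14*(-3 + (0 + 10))))*(-2228) = (1/(14*(-3 + 10)))*(-2228) = ((1/14)/7)*(-2228) = ((1/14)*(⅐))*(-2228) = (1/98)*(-2228) = -1114/49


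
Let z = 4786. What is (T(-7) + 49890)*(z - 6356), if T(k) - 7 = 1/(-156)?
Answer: -6110385835/78 ≈ -7.8338e+7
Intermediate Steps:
T(k) = 1091/156 (T(k) = 7 + 1/(-156) = 7 - 1/156 = 1091/156)
(T(-7) + 49890)*(z - 6356) = (1091/156 + 49890)*(4786 - 6356) = (7783931/156)*(-1570) = -6110385835/78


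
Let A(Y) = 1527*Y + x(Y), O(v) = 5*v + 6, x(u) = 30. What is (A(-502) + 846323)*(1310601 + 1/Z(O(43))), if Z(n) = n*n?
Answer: 5108018851608158/48841 ≈ 1.0458e+11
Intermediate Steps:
O(v) = 6 + 5*v
A(Y) = 30 + 1527*Y (A(Y) = 1527*Y + 30 = 30 + 1527*Y)
Z(n) = n**2
(A(-502) + 846323)*(1310601 + 1/Z(O(43))) = ((30 + 1527*(-502)) + 846323)*(1310601 + 1/((6 + 5*43)**2)) = ((30 - 766554) + 846323)*(1310601 + 1/((6 + 215)**2)) = (-766524 + 846323)*(1310601 + 1/(221**2)) = 79799*(1310601 + 1/48841) = 79799*(64011063442/48841) = 5108018851608158/48841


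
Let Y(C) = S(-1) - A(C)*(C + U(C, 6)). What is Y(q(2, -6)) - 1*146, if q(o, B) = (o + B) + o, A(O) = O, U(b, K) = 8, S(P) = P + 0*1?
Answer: -135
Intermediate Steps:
S(P) = P (S(P) = P + 0 = P)
q(o, B) = B + 2*o (q(o, B) = (B + o) + o = B + 2*o)
Y(C) = -1 - C*(8 + C) (Y(C) = -1 - C*(C + 8) = -1 - C*(8 + C))
Y(q(2, -6)) - 1*146 = (-1 - (-6 + 2*2)² - 8*(-6 + 2*2)) - 1*146 = (-1 - (-6 + 4)² - 8*(-6 + 4)) - 146 = (-1 - 1*(-2)² - 8*(-2)) - 146 = (-1 - 1*4 + 16) - 146 = (-1 - 4 + 16) - 146 = 11 - 146 = -135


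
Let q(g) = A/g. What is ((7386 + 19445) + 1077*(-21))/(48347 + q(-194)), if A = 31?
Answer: 817516/9379287 ≈ 0.087162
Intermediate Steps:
q(g) = 31/g
((7386 + 19445) + 1077*(-21))/(48347 + q(-194)) = ((7386 + 19445) + 1077*(-21))/(48347 + 31/(-194)) = (26831 - 22617)/(48347 + 31*(-1/194)) = 4214/(48347 - 31/194) = 4214/(9379287/194) = 4214*(194/9379287) = 817516/9379287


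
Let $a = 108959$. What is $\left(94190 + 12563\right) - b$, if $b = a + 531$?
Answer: $-2737$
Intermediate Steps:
$b = 109490$ ($b = 108959 + 531 = 109490$)
$\left(94190 + 12563\right) - b = \left(94190 + 12563\right) - 109490 = 106753 - 109490 = -2737$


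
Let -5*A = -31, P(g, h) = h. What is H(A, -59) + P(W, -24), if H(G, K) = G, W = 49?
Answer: -89/5 ≈ -17.800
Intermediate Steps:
A = 31/5 (A = -⅕*(-31) = 31/5 ≈ 6.2000)
H(A, -59) + P(W, -24) = 31/5 - 24 = -89/5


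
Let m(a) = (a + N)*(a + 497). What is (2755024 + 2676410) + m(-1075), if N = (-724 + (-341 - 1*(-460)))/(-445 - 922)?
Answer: 8273806038/1367 ≈ 6.0525e+6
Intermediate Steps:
N = 605/1367 (N = (-724 + (-341 + 460))/(-1367) = (-724 + 119)*(-1/1367) = -605*(-1/1367) = 605/1367 ≈ 0.44257)
m(a) = (497 + a)*(605/1367 + a) (m(a) = (a + 605/1367)*(a + 497) = (605/1367 + a)*(497 + a) = (497 + a)*(605/1367 + a))
(2755024 + 2676410) + m(-1075) = (2755024 + 2676410) + (300685/1367 + (-1075)² + (680004/1367)*(-1075)) = 5431434 + (300685/1367 + 1155625 - 731004300/1367) = 5431434 + 849035760/1367 = 8273806038/1367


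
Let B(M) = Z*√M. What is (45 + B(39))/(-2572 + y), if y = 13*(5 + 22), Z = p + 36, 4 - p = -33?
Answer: -45/2221 - 73*√39/2221 ≈ -0.22552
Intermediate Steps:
p = 37 (p = 4 - 1*(-33) = 4 + 33 = 37)
Z = 73 (Z = 37 + 36 = 73)
B(M) = 73*√M
y = 351 (y = 13*27 = 351)
(45 + B(39))/(-2572 + y) = (45 + 73*√39)/(-2572 + 351) = (45 + 73*√39)/(-2221) = (45 + 73*√39)*(-1/2221) = -45/2221 - 73*√39/2221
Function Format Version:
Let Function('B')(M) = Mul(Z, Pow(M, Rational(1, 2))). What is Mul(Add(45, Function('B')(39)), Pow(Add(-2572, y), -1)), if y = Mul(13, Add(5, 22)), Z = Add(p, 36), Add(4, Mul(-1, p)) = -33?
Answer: Add(Rational(-45, 2221), Mul(Rational(-73, 2221), Pow(39, Rational(1, 2)))) ≈ -0.22552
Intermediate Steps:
p = 37 (p = Add(4, Mul(-1, -33)) = Add(4, 33) = 37)
Z = 73 (Z = Add(37, 36) = 73)
Function('B')(M) = Mul(73, Pow(M, Rational(1, 2)))
y = 351 (y = Mul(13, 27) = 351)
Mul(Add(45, Function('B')(39)), Pow(Add(-2572, y), -1)) = Mul(Add(45, Mul(73, Pow(39, Rational(1, 2)))), Pow(Add(-2572, 351), -1)) = Mul(Add(45, Mul(73, Pow(39, Rational(1, 2)))), Pow(-2221, -1)) = Mul(Add(45, Mul(73, Pow(39, Rational(1, 2)))), Rational(-1, 2221)) = Add(Rational(-45, 2221), Mul(Rational(-73, 2221), Pow(39, Rational(1, 2))))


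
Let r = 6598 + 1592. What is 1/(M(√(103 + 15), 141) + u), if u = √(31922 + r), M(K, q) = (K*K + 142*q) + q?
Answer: 20281/411278849 - 4*√2507/411278849 ≈ 4.8825e-5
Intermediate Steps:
M(K, q) = K² + 143*q (M(K, q) = (K² + 142*q) + q = K² + 143*q)
r = 8190
u = 4*√2507 (u = √(31922 + 8190) = √40112 = 4*√2507 ≈ 200.28)
1/(M(√(103 + 15), 141) + u) = 1/(((√(103 + 15))² + 143*141) + 4*√2507) = 1/(((√118)² + 20163) + 4*√2507) = 1/((118 + 20163) + 4*√2507) = 1/(20281 + 4*√2507)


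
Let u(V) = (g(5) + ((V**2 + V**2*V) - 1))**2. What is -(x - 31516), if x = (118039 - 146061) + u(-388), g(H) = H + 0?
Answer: -3394288656695038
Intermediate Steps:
g(H) = H
u(V) = (4 + V**2 + V**3)**2 (u(V) = (5 + ((V**2 + V**2*V) - 1))**2 = (5 + ((V**2 + V**3) - 1))**2 = (5 + (-1 + V**2 + V**3))**2 = (4 + V**2 + V**3)**2)
x = 3394288656726554 (x = (118039 - 146061) + (4 + (-388)**2 + (-388)**3)**2 = -28022 + (4 + 150544 - 58411072)**2 = -28022 + (-58260524)**2 = -28022 + 3394288656754576 = 3394288656726554)
-(x - 31516) = -(3394288656726554 - 31516) = -1*3394288656695038 = -3394288656695038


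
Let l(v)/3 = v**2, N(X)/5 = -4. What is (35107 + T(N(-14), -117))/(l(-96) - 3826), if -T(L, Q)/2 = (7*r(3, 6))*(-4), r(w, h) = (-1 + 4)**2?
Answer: 35611/23822 ≈ 1.4949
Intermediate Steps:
r(w, h) = 9 (r(w, h) = 3**2 = 9)
N(X) = -20 (N(X) = 5*(-4) = -20)
T(L, Q) = 504 (T(L, Q) = -2*7*9*(-4) = -126*(-4) = -2*(-252) = 504)
l(v) = 3*v**2
(35107 + T(N(-14), -117))/(l(-96) - 3826) = (35107 + 504)/(3*(-96)**2 - 3826) = 35611/(3*9216 - 3826) = 35611/(27648 - 3826) = 35611/23822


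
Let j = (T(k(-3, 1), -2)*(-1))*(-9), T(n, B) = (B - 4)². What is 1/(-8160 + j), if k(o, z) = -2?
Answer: -1/7836 ≈ -0.00012762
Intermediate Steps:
T(n, B) = (-4 + B)²
j = 324 (j = ((-4 - 2)²*(-1))*(-9) = ((-6)²*(-1))*(-9) = (36*(-1))*(-9) = -36*(-9) = 324)
1/(-8160 + j) = 1/(-8160 + 324) = 1/(-7836) = -1/7836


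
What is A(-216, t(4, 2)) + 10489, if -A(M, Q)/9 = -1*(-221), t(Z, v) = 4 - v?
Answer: 8500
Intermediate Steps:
A(M, Q) = -1989 (A(M, Q) = -(-9)*(-221) = -9*221 = -1989)
A(-216, t(4, 2)) + 10489 = -1989 + 10489 = 8500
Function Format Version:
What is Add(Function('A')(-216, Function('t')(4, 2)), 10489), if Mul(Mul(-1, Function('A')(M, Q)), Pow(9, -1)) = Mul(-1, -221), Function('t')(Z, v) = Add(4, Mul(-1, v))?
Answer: 8500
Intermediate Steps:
Function('A')(M, Q) = -1989 (Function('A')(M, Q) = Mul(-9, Mul(-1, -221)) = Mul(-9, 221) = -1989)
Add(Function('A')(-216, Function('t')(4, 2)), 10489) = Add(-1989, 10489) = 8500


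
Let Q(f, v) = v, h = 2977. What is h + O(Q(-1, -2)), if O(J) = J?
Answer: 2975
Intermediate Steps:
h + O(Q(-1, -2)) = 2977 - 2 = 2975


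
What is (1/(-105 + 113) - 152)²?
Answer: 1476225/64 ≈ 23066.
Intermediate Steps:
(1/(-105 + 113) - 152)² = (1/8 - 152)² = (⅛ - 152)² = (-1215/8)² = 1476225/64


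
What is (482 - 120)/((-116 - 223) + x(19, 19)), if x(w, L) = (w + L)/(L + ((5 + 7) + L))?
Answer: -4525/4228 ≈ -1.0702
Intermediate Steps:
x(w, L) = (L + w)/(12 + 2*L) (x(w, L) = (L + w)/(L + (12 + L)) = (L + w)/(12 + 2*L))
(482 - 120)/((-116 - 223) + x(19, 19)) = (482 - 120)/((-116 - 223) + (19 + 19)/(2*(6 + 19))) = 362/(-339 + (½)*38/25) = 362/(-339 + (½)*(1/25)*38) = 362/(-339 + 19/25) = 362/(-8456/25) = 362*(-25/8456) = -4525/4228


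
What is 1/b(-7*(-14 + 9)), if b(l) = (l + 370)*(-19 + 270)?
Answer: 1/101655 ≈ 9.8372e-6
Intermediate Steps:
b(l) = 92870 + 251*l (b(l) = (370 + l)*251 = 92870 + 251*l)
1/b(-7*(-14 + 9)) = 1/(92870 + 251*(-7*(-14 + 9))) = 1/(92870 + 251*(-7*(-5))) = 1/(92870 + 251*35) = 1/(92870 + 8785) = 1/101655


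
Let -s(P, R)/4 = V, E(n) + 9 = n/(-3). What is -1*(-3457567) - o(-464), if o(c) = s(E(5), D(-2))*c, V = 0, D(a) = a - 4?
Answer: 3457567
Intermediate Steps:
D(a) = -4 + a
E(n) = -9 - n/3 (E(n) = -9 + n/(-3) = -9 + n*(-⅓) = -9 - n/3)
s(P, R) = 0 (s(P, R) = -4*0 = 0)
o(c) = 0 (o(c) = 0*c = 0)
-1*(-3457567) - o(-464) = -1*(-3457567) - 1*0 = 3457567 + 0 = 3457567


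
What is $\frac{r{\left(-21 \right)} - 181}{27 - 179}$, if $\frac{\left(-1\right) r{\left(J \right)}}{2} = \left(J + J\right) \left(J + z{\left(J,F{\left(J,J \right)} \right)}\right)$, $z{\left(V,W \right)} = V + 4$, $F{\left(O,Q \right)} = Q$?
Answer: $\frac{3373}{152} \approx 22.191$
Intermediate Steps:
$z{\left(V,W \right)} = 4 + V$
$r{\left(J \right)} = - 4 J \left(4 + 2 J\right)$ ($r{\left(J \right)} = - 2 \left(J + J\right) \left(J + \left(4 + J\right)\right) = - 2 \cdot 2 J \left(4 + 2 J\right) = - 4 J \left(4 + 2 J\right)$)
$\frac{r{\left(-21 \right)} - 181}{27 - 179} = \frac{\left(-8\right) \left(-21\right) \left(2 - 21\right) - 181}{27 - 179} = \frac{\left(-8\right) \left(-21\right) \left(-19\right) - 181}{-152} = \left(-3192 - 181\right) \left(- \frac{1}{152}\right) = \left(-3373\right) \left(- \frac{1}{152}\right) = \frac{3373}{152}$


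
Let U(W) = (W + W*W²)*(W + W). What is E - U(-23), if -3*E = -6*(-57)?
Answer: -560854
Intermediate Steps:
U(W) = 2*W*(W + W³) (U(W) = (W + W³)*(2*W) = 2*W*(W + W³))
E = -114 (E = -(-2)*(-57) = -⅓*342 = -114)
E - U(-23) = -114 - 2*(-23)²*(1 + (-23)²) = -114 - 2*529*(1 + 529) = -114 - 2*529*530 = -114 - 1*560740 = -114 - 560740 = -560854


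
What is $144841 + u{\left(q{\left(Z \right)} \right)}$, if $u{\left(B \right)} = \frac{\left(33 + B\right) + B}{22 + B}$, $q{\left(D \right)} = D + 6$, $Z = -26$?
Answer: $\frac{289675}{2} \approx 1.4484 \cdot 10^{5}$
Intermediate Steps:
$q{\left(D \right)} = 6 + D$
$u{\left(B \right)} = \frac{33 + 2 B}{22 + B}$
$144841 + u{\left(q{\left(Z \right)} \right)} = 144841 + \frac{33 + 2 \left(6 - 26\right)}{22 + \left(6 - 26\right)} = 144841 + \frac{33 + 2 \left(-20\right)}{22 - 20} = 144841 + \frac{33 - 40}{2} = 144841 + \frac{1}{2} \left(-7\right) = 144841 - \frac{7}{2} = \frac{289675}{2}$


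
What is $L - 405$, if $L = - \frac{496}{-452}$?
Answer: $- \frac{45641}{113} \approx -403.9$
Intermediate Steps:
$L = \frac{124}{113}$ ($L = \left(-496\right) \left(- \frac{1}{452}\right) = \frac{124}{113} \approx 1.0973$)
$L - 405 = \frac{124}{113} - 405 = - \frac{45641}{113}$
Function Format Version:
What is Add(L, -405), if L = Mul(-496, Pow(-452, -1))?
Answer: Rational(-45641, 113) ≈ -403.90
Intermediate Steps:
L = Rational(124, 113) (L = Mul(-496, Rational(-1, 452)) = Rational(124, 113) ≈ 1.0973)
Add(L, -405) = Add(Rational(124, 113), -405) = Rational(-45641, 113)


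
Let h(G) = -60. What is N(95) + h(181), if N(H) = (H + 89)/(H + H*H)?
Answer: -68377/1140 ≈ -59.980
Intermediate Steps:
N(H) = (89 + H)/(H + H**2)
N(95) + h(181) = (89 + 95)/(95*(1 + 95)) - 60 = (1/95)*184/96 - 60 = (1/95)*(1/96)*184 - 60 = 23/1140 - 60 = -68377/1140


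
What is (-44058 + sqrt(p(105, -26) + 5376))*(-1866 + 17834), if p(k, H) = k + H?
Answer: -703518144 + 15968*sqrt(5455) ≈ -7.0234e+8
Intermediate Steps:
p(k, H) = H + k
(-44058 + sqrt(p(105, -26) + 5376))*(-1866 + 17834) = (-44058 + sqrt((-26 + 105) + 5376))*(-1866 + 17834) = (-44058 + sqrt(79 + 5376))*15968 = (-44058 + sqrt(5455))*15968 = -703518144 + 15968*sqrt(5455)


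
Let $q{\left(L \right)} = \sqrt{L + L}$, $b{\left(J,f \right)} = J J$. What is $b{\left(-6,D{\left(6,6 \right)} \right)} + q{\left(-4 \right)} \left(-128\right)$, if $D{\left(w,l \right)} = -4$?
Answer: $36 - 256 i \sqrt{2} \approx 36.0 - 362.04 i$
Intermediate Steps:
$b{\left(J,f \right)} = J^{2}$
$q{\left(L \right)} = \sqrt{2} \sqrt{L}$ ($q{\left(L \right)} = \sqrt{2 L} = \sqrt{2} \sqrt{L}$)
$b{\left(-6,D{\left(6,6 \right)} \right)} + q{\left(-4 \right)} \left(-128\right) = \left(-6\right)^{2} + \sqrt{2} \sqrt{-4} \left(-128\right) = 36 + \sqrt{2} \cdot 2 i \left(-128\right) = 36 + 2 i \sqrt{2} \left(-128\right) = 36 - 256 i \sqrt{2}$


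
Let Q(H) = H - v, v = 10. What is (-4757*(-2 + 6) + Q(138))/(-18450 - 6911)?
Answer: 2700/3623 ≈ 0.74524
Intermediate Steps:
Q(H) = -10 + H (Q(H) = H - 1*10 = H - 10 = -10 + H)
(-4757*(-2 + 6) + Q(138))/(-18450 - 6911) = (-4757*(-2 + 6) + (-10 + 138))/(-18450 - 6911) = (-4757*4 + 128)/(-25361) = (-19028 + 128)*(-1/25361) = -18900*(-1/25361) = 2700/3623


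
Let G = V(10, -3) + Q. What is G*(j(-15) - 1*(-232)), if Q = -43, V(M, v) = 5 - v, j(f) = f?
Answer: -7595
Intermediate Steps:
G = -35 (G = (5 - 1*(-3)) - 43 = (5 + 3) - 43 = 8 - 43 = -35)
G*(j(-15) - 1*(-232)) = -35*(-15 - 1*(-232)) = -35*(-15 + 232) = -35*217 = -7595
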